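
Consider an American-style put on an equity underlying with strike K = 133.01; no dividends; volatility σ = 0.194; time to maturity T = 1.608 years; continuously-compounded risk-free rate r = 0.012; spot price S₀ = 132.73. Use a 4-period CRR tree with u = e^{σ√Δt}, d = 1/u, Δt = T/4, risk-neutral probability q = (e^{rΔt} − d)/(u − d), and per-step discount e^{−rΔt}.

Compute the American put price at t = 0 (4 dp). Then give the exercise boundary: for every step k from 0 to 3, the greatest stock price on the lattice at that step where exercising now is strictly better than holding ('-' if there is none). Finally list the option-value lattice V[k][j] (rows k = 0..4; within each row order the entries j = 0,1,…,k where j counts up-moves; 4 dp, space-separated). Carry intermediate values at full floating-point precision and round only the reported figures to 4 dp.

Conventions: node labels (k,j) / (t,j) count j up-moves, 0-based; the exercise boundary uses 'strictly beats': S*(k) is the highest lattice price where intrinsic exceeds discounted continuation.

Δt=0.40200  u=1.13089  d=0.88426  q=0.48890  discount=0.99519
step 4 (expiry): payoffs max(K−S,0) = 51.8595 29.2260 0.2800 0.0000 0.0000
step 3: (k=3,j=0): S=91.7721, K−S=41.2379, hold=40.5978 ⇒ V=41.2379 exercise | (k=3,j=1): S=117.3680, K−S=15.6420, hold=15.0019 ⇒ V=15.6420 exercise | (k=3,j=2): S=150.1027, K−S=0.0000, hold=0.1424 ⇒ V=0.1424 continue | (k=3,j=3): S=191.9673, K−S=0.0000, hold=0.0000 ⇒ V=0.0000 continue  boundary S*=117.3680
step 2: (k=2,j=0): S=103.7840, K−S=29.2260, hold=28.5859 ⇒ V=29.2260 exercise | (k=2,j=1): S=132.7300, K−S=0.2800, hold=8.0255 ⇒ V=8.0255 continue | (k=2,j=2): S=169.7493, K−S=0.0000, hold=0.0724 ⇒ V=0.0724 continue  boundary S*=103.7840
step 1: (k=1,j=0): S=117.3680, K−S=15.6420, hold=18.7704 ⇒ V=18.7704 continue | (k=1,j=1): S=150.1027, K−S=0.0000, hold=4.1174 ⇒ V=4.1174 continue  boundary S*=-
step 0: (k=0,j=0): S=132.7300, K−S=0.2800, hold=11.5508 ⇒ V=11.5508 continue  boundary S*=-

price = 11.5508
boundary = - - 103.7840 117.3680
tree:
11.5508
18.7704 4.1174
29.2260 8.0255 0.0724
41.2379 15.6420 0.1424 0.0000
51.8595 29.2260 0.2800 0.0000 0.0000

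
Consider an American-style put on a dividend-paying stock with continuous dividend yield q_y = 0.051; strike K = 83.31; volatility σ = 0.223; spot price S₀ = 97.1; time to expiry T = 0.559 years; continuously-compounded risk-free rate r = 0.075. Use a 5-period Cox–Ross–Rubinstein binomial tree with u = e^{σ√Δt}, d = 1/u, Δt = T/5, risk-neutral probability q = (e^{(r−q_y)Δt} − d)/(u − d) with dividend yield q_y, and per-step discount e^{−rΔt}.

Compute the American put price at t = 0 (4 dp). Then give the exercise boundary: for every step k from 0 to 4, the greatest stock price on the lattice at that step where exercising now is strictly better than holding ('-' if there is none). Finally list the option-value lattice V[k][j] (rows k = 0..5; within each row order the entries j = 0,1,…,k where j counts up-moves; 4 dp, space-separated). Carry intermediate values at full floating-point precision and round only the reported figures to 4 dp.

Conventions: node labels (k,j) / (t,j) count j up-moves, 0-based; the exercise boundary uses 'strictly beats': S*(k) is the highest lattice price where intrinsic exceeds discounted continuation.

price = 1.3660
boundary = - - - - 72.0592
tree:
1.3660
2.4077 0.3446
4.1576 0.6941 0.0000
6.9800 1.3981 0.0000 0.0000
11.2508 2.8161 0.0000 0.0000 0.0000
16.4284 5.6725 0.0000 0.0000 0.0000 0.0000

Δt=0.11180, u=1.07741, d=0.92815, q=0.49937, disc=e^(-rΔt)=0.99165
k=5 terminal: V=max(K-S,0) → 16.4284 5.6725 0.0000 0.0000 0.0000 0.0000
k=4: j=0 S=72.0592 intr=11.2508 cont=10.9649 V=11.2508[EX]; j=1 S=83.6478 intr=0.0000 cont=2.8161 V=2.8161[hold]; j=2 S=97.1000 intr=0.0000 cont=0.0000 V=0.0000[hold]; j=3 S=112.7156 intr=0.0000 cont=0.0000 V=0.0000[hold]; j=4 S=130.8426 intr=0.0000 cont=0.0000 V=0.0000[hold]  S*(4)=72.0592
k=3: j=0 S=77.6375 intr=5.6725 cont=6.9800 V=6.9800[hold]; j=1 S=90.1232 intr=0.0000 cont=1.3981 V=1.3981[hold]; j=2 S=104.6169 intr=0.0000 cont=0.0000 V=0.0000[hold]; j=3 S=121.4414 intr=0.0000 cont=0.0000 V=0.0000[hold]  S*(3)=-
k=2: j=0 S=83.6478 intr=0.0000 cont=4.1576 V=4.1576[hold]; j=1 S=97.1000 intr=0.0000 cont=0.6941 V=0.6941[hold]; j=2 S=112.7156 intr=0.0000 cont=0.0000 V=0.0000[hold]  S*(2)=-
k=1: j=0 S=90.1232 intr=0.0000 cont=2.4077 V=2.4077[hold]; j=1 S=104.6169 intr=0.0000 cont=0.3446 V=0.3446[hold]  S*(1)=-
k=0: j=0 S=97.1000 intr=0.0000 cont=1.3660 V=1.3660[hold]  S*(0)=-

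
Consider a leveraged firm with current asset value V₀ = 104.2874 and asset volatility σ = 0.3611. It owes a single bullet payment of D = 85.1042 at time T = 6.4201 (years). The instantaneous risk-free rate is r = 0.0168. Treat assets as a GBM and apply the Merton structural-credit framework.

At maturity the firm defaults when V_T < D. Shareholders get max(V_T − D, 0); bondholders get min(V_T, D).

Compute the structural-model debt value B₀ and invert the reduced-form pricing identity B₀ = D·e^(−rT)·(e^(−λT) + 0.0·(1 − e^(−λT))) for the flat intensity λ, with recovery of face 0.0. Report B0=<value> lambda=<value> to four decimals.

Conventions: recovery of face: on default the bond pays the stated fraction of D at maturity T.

Equity is a call on the firm's assets struck at D = 85.1042:
d₁ = [ln(V₀/D) + (r + σ²/2)T] / (σ√T)
   = [ln(104.2874/85.1042) + (0.0168 + 0.5·0.3611²)·6.4201] / (0.3611·√6.4201)
   = [0.203274 + 0.526426] / 0.914952 = 0.797529
d₂ = d₁ − σ√T = 0.797529 − 0.914952 = -0.117423
N(d₁) = 0.787428,  N(d₂) = 0.453262,  e^(−rT) = 0.897755
E₀ = V₀·N(d₁) − D·e^(−rT)·N(d₂)
   = 104.2874·0.787428 − 85.1042·0.897755·0.453262 = 47.488334
B₀ = V₀ − E₀ = 104.2874 − 47.488334 = 56.799066
e^(−λT) = (B₀·e^(rT)/D − 0)/(1 − 0) = (56.7991·1.113889/85.1042 − 0)/1 = 0.74341694
λ = −ln(0.74341694)/6.4201 = 0.046183

B0=56.7991 lambda=0.0462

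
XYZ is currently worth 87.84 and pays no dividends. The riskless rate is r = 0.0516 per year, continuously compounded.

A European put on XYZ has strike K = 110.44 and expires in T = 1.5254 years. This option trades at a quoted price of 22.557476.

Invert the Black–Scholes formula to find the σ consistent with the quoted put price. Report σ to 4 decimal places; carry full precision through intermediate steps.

At σ = 0.3086 the Black–Scholes value reproduces the quote:
σ√T = 0.3086·√1.5254 = 0.381143
d₁ = (ln(S/K) + (r+σ²/2)T) / (σ√T) = (ln(87.84/110.44) + (0.0516+0.3086²/2)·1.5254) / 0.381143 = (-0.228955 + 0.151346) / 0.381143 = -0.203624
d₂ = d₁ − σ√T = -0.203624 − 0.381143 = -0.584767
e^{−rT} = 0.924307
N(−d₁) = 0.580676,  N(−d₂) = 0.720648
V = K·e^{−rT}·N(−d₂) − S·N(−d₁) = 73.564085 − 51.006608 = 22.557476 (the observed quote) — the price is monotone increasing in volatility, hence this σ is the only solution

sigma = 0.3086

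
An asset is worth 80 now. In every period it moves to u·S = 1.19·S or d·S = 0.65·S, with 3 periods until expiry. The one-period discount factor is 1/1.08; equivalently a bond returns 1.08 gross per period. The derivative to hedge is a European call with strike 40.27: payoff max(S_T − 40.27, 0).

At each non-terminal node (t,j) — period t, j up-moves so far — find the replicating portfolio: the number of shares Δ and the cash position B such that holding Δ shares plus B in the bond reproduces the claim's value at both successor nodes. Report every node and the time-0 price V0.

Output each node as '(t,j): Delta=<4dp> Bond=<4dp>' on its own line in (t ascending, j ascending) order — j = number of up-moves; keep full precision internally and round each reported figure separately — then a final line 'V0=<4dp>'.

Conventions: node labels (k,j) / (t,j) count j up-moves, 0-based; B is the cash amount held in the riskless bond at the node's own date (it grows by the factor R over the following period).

(0,0): Delta=0.9847 Bond=-30.6139
(1,0): Delta=0.8761 Bond=-27.4199
(1,1): Delta=0.9998 Bond=-34.5066
(2,0): Delta=0.0000 Bond=0.0000
(2,1): Delta=0.9986 Bond=-37.1891
(2,2): Delta=1.0000 Bond=-37.2870
V0=48.1589

No-arbitrage ⇒ martingale measure with p* = (R−d)/(u−d) = 0.7963.
Terminal payoffs: V(3,0)=0.0000, V(3,1)=0.0000, V(3,2)=33.3672, V(3,3)=94.5427
(2,0): S=33.8000. Δ = (V_up−V_dn)/(S_up−S_dn) = (0.0000−0.0000)/(40.2220−21.9700) = 0.0000. V = [p*·0.0000 + (1−p*)·0.0000]/1.08 = 0.0000. B = V − Δ·S = 0.0000.
(2,1): S=61.8800. Δ = (V_up−V_dn)/(S_up−S_dn) = (33.3672−0.0000)/(73.6372−40.2220) = 0.9986. V = [p*·33.3672 + (1−p*)·0.0000]/1.08 = 24.6020. B = V − Δ·S = -37.1891.
(2,2): S=113.2880. Δ = (V_up−V_dn)/(S_up−S_dn) = (94.5427−33.3672)/(134.8127−73.6372) = 1.0000. V = [p*·94.5427 + (1−p*)·33.3672]/1.08 = 76.0010. B = V − Δ·S = -37.2870.
(1,0): S=52.0000. Δ = (V_up−V_dn)/(S_up−S_dn) = (24.6020−0.0000)/(61.8800−33.8000) = 0.8761. V = [p*·24.6020 + (1−p*)·0.0000]/1.08 = 18.1393. B = V − Δ·S = -27.4199.
(1,1): S=95.2000. Δ = (V_up−V_dn)/(S_up−S_dn) = (76.0010−24.6020)/(113.2880−61.8800) = 0.9998. V = [p*·76.0010 + (1−p*)·24.6020]/1.08 = 60.6767. B = V − Δ·S = -34.5066.
(0,0): S=80.0000. Δ = (V_up−V_dn)/(S_up−S_dn) = (60.6767−18.1393)/(95.2000−52.0000) = 0.9847. V = [p*·60.6767 + (1−p*)·18.1393]/1.08 = 48.1589. B = V − Δ·S = -30.6139.
Check: Δ(0,0)·S0 + B(0,0) = 48.1589 = V0.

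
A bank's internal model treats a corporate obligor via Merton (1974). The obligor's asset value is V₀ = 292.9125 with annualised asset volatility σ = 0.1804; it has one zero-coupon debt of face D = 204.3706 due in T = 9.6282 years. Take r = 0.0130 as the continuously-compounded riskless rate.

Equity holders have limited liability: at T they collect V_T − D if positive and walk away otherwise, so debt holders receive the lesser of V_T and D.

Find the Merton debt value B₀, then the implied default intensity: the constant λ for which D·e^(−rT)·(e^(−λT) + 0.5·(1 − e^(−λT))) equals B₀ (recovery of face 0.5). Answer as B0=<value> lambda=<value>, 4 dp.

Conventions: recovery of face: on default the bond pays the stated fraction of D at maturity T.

B0=166.9175 lambda=0.0167

Work the structural quantities from V₀ = 292.9125 against face 204.3706:
d₁ = [ln(V₀/D) + (r + σ²/2)T] / (σ√T)
   = [ln(292.9125/204.3706) + (0.0130 + 0.5·0.1804²)·9.6282] / (0.1804·√9.6282)
   = [0.359939 + 0.281837] / 0.559769 = 1.146502
d₂ = d₁ − σ√T = 1.146502 − 0.559769 = 0.586732
N(d₁) = 0.874206,  N(d₂) = 0.721308,  e^(−rT) = 0.882350
E₀ = V₀·N(d₁) − D·e^(−rT)·N(d₂)
   = 292.9125·0.874206 − 204.3706·0.882350·0.721308 = 125.995012
B₀ = V₀ − E₀ = 292.9125 − 125.995012 = 166.917488
e^(−λT) = (B₀·e^(rT)/D − 0.5)/(1 − 0.5) = (166.9175·1.133337/204.3706 − 0.5)/0.5 = 0.85128214
λ = −ln(0.85128214)/9.6282 = 0.016723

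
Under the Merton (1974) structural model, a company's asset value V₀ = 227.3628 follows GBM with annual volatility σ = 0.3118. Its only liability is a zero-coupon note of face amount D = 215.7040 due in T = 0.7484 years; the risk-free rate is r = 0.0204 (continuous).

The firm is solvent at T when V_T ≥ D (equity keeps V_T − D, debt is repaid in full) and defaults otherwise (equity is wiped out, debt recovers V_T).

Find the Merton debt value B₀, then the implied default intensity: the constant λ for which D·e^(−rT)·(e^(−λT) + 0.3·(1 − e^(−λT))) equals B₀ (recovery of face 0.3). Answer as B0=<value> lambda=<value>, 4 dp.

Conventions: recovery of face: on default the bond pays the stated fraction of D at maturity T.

Apply the equity-as-call identities (strike 215.7040, horizon 0.7484 years):
d₁ = [ln(V₀/D) + (r + σ²/2)T] / (σ√T)
   = [ln(227.3628/215.7040) + (0.0204 + 0.5·0.3118²)·0.7484] / (0.3118·√0.7484)
   = [0.052640 + 0.051647] / 0.269739 = 0.386621
d₂ = d₁ − σ√T = 0.386621 − 0.269739 = 0.116883
N(d₁) = 0.650482,  N(d₂) = 0.546524,  e^(−rT) = 0.984849
E₀ = V₀·N(d₁) − D·e^(−rT)·N(d₂)
   = 227.3628·0.650482 − 215.7040·0.984849·0.546524 = 31.794191
B₀ = V₀ − E₀ = 227.3628 − 31.794191 = 195.568609
e^(−λT) = (B₀·e^(rT)/D − 0.3)/(1 − 0.3) = (195.5686·1.015385/215.7040 − 0.3)/0.7 = 0.88657291
λ = −ln(0.88657291)/0.7484 = 0.160866

B0=195.5686 lambda=0.1609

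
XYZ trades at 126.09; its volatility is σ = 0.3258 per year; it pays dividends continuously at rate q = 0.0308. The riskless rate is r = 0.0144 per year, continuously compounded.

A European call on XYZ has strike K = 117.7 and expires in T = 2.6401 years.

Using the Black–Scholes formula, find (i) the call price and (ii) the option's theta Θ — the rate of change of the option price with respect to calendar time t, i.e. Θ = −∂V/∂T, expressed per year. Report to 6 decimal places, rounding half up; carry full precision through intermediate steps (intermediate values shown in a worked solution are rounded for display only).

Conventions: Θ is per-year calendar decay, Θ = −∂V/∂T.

price = 25.453352
Θ = -2.873168

σ√T = 0.3258·√2.6401 = 0.529372
d₁ = (ln(S/K) + (r−q+σ²/2)T) / (σ√T) = (ln(126.09/117.7) + (0.0144−0.0308+0.3258²/2)·2.6401) / 0.529372 = (0.068857 + 0.096820) / 0.529372 = 0.312968
d₂ = d₁ − σ√T = 0.312968 − 0.529372 = -0.216404
e^{−rT} = 0.962696
e^{−qT} = 0.921903
N(d₁) = 0.622848,  N(d₂) = 0.414336
Call price V = S·e^{−qT}·N(d₁) − K·e^{−rT}·N(d₂) = 72.401540 − 46.948188 = 25.453352
φ(d₁) = (1/√(2π))·e^{−d₁²/2} = 0.379875
Θ = −S·e^{−qT}·φ(d₁)·σ/(2√T) + q·S·e^{−qT}·N(d₁) − r·K·e^{−rT}·N(d₂) = −4.427081 + 2.229967 − 0.676054 = -2.873168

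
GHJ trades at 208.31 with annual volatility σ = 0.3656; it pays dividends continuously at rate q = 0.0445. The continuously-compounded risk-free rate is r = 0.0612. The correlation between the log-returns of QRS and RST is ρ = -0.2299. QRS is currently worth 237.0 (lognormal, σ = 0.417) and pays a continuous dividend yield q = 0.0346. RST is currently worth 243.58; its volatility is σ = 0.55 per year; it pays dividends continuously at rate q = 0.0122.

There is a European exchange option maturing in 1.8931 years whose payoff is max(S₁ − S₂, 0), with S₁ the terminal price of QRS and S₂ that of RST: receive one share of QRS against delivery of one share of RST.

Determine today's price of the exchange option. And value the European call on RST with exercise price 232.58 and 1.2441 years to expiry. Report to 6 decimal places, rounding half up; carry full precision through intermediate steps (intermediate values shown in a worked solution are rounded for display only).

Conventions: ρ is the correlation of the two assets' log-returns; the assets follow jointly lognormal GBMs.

exchange price = 84.218687
price(RST call K=232.58) = 67.869161

σ_eff = √(σ₁² + σ₂² − 2ρσ₁σ₂) = √(0.417² + 0.55² − 2·-0.2299·0.417·0.55) = 0.762787
d₁ = (ln(S₁/S₂) + (q₂ − q₁ + σ_eff²/2)T) / (σ_eff√T) = (ln(237.0/243.58) + (0.0122 − 0.0346 + 0.290922)·1.8931) / 1.049519 = 0.458261
d₂ = d₁ − σ_eff√T = 0.458261 − 1.049519 = -0.591257
N(d₁) = 0.676618,  N(d₂) = 0.277174
V = S₁·e^{−q₁T}·N(d₁) − S₂·e^{−q₂T}·N(d₂) = 150.191325 − 65.972638 = 84.218687
[vanilla: RST call K=232.58]
σ√T = 0.55·√1.2441 = 0.613466
d₁ = (ln(S/K) + (r−q+σ²/2)T) / (σ√T) = (ln(243.58/232.58) + (0.0612−0.0122+0.55²/2)·1.2441) / 0.613466 = (0.046211 + 0.249131) / 0.613466 = 0.481432
d₂ = d₁ − σ√T = 0.481432 − 0.613466 = -0.132034
e^{−rT} = 0.926687
e^{−qT} = 0.984937
N(d₁) = 0.684895,  N(d₂) = 0.447479
price = S·e^{−qT}·N(d₁) − K·e^{−rT}·N(d₂) = 164.313825 − 96.444664 = 67.869161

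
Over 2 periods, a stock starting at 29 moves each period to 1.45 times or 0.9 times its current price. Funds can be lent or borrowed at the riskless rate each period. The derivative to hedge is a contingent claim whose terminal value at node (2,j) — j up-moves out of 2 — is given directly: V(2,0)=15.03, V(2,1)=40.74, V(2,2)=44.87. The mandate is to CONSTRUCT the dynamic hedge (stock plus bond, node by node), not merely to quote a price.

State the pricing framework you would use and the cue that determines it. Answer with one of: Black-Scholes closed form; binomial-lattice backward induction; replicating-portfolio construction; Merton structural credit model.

framework: replicating-portfolio construction

Key observation: what is demanded is not a single number but the (Δ, B) position at each node of the 1.45/0.9 tree starting at 29; constructing those positions is the replicating-portfolio method.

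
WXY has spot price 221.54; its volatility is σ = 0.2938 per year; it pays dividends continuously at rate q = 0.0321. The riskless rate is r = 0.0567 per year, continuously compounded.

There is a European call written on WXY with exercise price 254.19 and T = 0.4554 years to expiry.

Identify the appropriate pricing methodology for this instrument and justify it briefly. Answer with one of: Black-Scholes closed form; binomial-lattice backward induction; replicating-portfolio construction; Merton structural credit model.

framework: Black-Scholes closed form

Key observation: a European-exercise option on WXY struck at 254.19 — a GBM underlying with constant parameters — admits an analytic price: the data contain no early exercise, no discrete tree, no debt structure.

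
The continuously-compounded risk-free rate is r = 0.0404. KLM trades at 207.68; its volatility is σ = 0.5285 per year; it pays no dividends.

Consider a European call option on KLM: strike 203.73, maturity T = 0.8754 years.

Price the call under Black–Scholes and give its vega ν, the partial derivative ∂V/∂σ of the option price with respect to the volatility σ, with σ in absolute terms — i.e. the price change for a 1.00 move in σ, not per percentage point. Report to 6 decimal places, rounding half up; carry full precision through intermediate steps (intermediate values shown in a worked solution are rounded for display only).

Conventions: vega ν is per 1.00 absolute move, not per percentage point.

price = 45.228149
ν = 72.717728

σ√T = 0.5285·√0.8754 = 0.494479
d₁ = (ln(S/K) + (r+σ²/2)T) / (σ√T) = (ln(207.68/203.73) + (0.0404+0.5285²/2)·0.8754) / 0.494479 = (0.019203 + 0.157621) / 0.494479 = 0.357596
d₂ = d₁ − σ√T = 0.357596 − 0.494479 = -0.136883
e^{−rT} = 0.965252
N(d₁) = 0.639677,  N(d₂) = 0.445562
Call price V = S·N(d₁) − K·e^{−rT}·N(d₂) = 132.848169 − 87.620019 = 45.228149
φ(d₁) = (1/√(2π))·e^{−d₁²/2} = 0.374233
ν = S·φ(d₁)·√T = 72.717728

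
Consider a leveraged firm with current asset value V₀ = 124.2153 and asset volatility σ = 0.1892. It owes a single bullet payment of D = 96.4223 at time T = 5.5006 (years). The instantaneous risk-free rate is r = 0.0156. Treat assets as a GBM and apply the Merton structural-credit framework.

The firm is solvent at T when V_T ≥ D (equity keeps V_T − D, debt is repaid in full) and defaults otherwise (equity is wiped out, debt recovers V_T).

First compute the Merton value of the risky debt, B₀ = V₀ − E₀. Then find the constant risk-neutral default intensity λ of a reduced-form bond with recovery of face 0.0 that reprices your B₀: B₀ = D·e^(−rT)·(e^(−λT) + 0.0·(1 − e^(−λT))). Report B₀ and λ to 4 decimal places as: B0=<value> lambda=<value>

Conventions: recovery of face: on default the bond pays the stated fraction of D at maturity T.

B0=82.6235 lambda=0.0125

Apply the equity-as-call identities (strike 96.4223, horizon 5.5006 years):
d₁ = [ln(V₀/D) + (r + σ²/2)T] / (σ√T)
   = [ln(124.2153/96.4223) + (0.0156 + 0.5·0.1892²)·5.5006] / (0.1892·√5.5006)
   = [0.253279 + 0.184261] / 0.443738 = 0.986033
d₂ = d₁ − σ√T = 0.986033 − 0.443738 = 0.542295
N(d₁) = 0.837941,  N(d₂) = 0.706192,  e^(−rT) = 0.917769
E₀ = V₀·N(d₁) − D·e^(−rT)·N(d₂)
   = 124.2153·0.837941 − 96.4223·0.917769·0.706192 = 41.591773
B₀ = V₀ − E₀ = 124.2153 − 41.591773 = 82.623527
e^(−λT) = (B₀·e^(rT)/D − 0)/(1 − 0) = (82.6235·1.089599/96.4223 − 0)/1 = 0.93366834
λ = −ln(0.93366834)/5.5006 = 0.012478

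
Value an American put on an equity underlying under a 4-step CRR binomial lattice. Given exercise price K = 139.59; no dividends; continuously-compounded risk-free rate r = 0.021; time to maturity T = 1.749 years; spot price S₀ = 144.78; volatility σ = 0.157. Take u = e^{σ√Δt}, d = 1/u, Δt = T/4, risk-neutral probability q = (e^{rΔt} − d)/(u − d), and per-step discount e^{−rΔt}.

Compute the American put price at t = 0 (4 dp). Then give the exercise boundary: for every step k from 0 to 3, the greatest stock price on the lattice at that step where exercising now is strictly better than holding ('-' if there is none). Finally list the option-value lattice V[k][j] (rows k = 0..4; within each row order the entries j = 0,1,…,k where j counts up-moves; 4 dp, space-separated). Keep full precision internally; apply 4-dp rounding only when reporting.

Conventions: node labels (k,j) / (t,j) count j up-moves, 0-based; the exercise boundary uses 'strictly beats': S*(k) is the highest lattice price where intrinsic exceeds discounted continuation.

price = 7.4501
boundary = - - 117.6346 106.0348
tree:
7.4501
13.0447 2.3856
21.9554 4.9993 0.0000
33.5552 10.4767 0.0000 0.0000
44.0112 21.9554 0.0000 0.0000 0.0000

params: Δt=0.43725 u=1.10940 d=0.90139 q=0.51842 e^(-rΔt)=0.99086
t_4 payoffs: 44.0112 21.9554 0.0000 0.0000 0.0000
t_3: node(3,0) S=106.0348 payoff=33.5552 vs cont=32.2793 → 33.5552 [stop]  node(3,1) S=130.5034 payoff=9.0866 vs cont=10.4767 → 10.4767 [wait]  node(3,2) S=160.6184 payoff=0.0000 vs cont=0.0000 → 0.0000 [wait]  node(3,3) S=197.6828 payoff=0.0000 vs cont=0.0000 → 0.0000 [wait]  ⇒ S*(3)=106.0348
t_2: node(2,0) S=117.6346 payoff=21.9554 vs cont=21.3936 → 21.9554 [stop]  node(2,1) S=144.7800 payoff=0.0000 vs cont=4.9993 → 4.9993 [wait]  node(2,2) S=178.1895 payoff=0.0000 vs cont=0.0000 → 0.0000 [wait]  ⇒ S*(2)=117.6346
t_1: node(1,0) S=130.5034 payoff=9.0866 vs cont=13.0447 → 13.0447 [wait]  node(1,1) S=160.6184 payoff=0.0000 vs cont=2.3856 → 2.3856 [wait]  ⇒ S*(1)=-
t_0: node(0,0) S=144.7800 payoff=0.0000 vs cont=7.4501 → 7.4501 [wait]  ⇒ S*(0)=-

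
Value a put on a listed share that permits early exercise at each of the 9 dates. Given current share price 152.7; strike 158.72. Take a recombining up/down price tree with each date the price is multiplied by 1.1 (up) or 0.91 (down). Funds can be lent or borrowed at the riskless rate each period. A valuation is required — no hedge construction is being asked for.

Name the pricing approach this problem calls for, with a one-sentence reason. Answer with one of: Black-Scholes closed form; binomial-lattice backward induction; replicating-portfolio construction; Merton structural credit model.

framework: binomial-lattice backward induction

Key observation: the defining feature is the embedded early-exercise option across 9 discrete dates on the spot-152.7 tree; pricing the strike-158.72 put means working backward with an exercise test at every node.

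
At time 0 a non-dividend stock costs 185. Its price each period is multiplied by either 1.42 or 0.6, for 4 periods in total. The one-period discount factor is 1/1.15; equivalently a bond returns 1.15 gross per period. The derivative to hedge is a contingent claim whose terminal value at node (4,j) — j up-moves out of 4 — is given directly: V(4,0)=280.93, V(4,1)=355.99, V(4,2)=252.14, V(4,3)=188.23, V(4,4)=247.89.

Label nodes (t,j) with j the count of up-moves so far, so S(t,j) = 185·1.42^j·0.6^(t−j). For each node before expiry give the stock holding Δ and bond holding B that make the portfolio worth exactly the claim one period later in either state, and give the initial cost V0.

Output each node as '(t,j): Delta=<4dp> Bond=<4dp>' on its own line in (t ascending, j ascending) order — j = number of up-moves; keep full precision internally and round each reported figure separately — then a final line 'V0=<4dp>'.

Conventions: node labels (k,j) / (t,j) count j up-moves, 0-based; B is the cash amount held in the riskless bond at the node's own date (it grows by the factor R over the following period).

No-arbitrage ⇒ martingale measure with p* = (R−d)/(u−d) = 0.6707.
Terminal payoffs: V(4,0)=280.9300, V(4,1)=355.9900, V(4,2)=252.1400, V(4,3)=188.2300, V(4,4)=247.8900
(3,0): S=39.9600. Δ = (V_up−V_dn)/(S_up−S_dn) = (355.9900−280.9300)/(56.7432−23.9760) = 2.2907. V = [p*·355.9900 + (1−p*)·280.9300]/1.15 = 288.0653. B = V − Δ·S = 196.5287.
(3,1): S=94.5720. Δ = (V_up−V_dn)/(S_up−S_dn) = (252.1400−355.9900)/(134.2922−56.7432) = -1.3392. V = [p*·252.1400 + (1−p*)·355.9900]/1.15 = 248.9865. B = V − Δ·S = 375.6329.
(3,2): S=223.8204. Δ = (V_up−V_dn)/(S_up−S_dn) = (188.2300−252.1400)/(317.8250−134.2922) = -0.3482. V = [p*·188.2300 + (1−p*)·252.1400]/1.15 = 181.9770. B = V − Δ·S = 259.9160.
(3,3): S=529.7083. Δ = (V_up−V_dn)/(S_up−S_dn) = (247.8900−188.2300)/(752.1858−317.8250) = 0.1374. V = [p*·247.8900 + (1−p*)·188.2300]/1.15 = 198.4747. B = V − Δ·S = 125.7186.
(2,0): S=66.6000. Δ = (V_up−V_dn)/(S_up−S_dn) = (248.9865−288.0653)/(94.5720−39.9600) = -0.7156. V = [p*·248.9865 + (1−p*)·288.0653]/1.15 = 227.6991. B = V − Δ·S = 275.3561.
(2,1): S=157.6200. Δ = (V_up−V_dn)/(S_up−S_dn) = (181.9770−248.9865)/(223.8204−94.5720) = -0.5185. V = [p*·181.9770 + (1−p*)·248.9865]/1.15 = 177.4270. B = V − Δ·S = 259.1460.
(2,2): S=373.0340. Δ = (V_up−V_dn)/(S_up−S_dn) = (198.4747−181.9770)/(529.7083−223.8204) = 0.0539. V = [p*·198.4747 + (1−p*)·181.9770]/1.15 = 167.8630. B = V − Δ·S = 147.7439.
(1,0): S=111.0000. Δ = (V_up−V_dn)/(S_up−S_dn) = (177.4270−227.6991)/(157.6200−66.6000) = -0.5523. V = [p*·177.4270 + (1−p*)·227.6991]/1.15 = 168.6783. B = V − Δ·S = 229.9856.
(1,1): S=262.7000. Δ = (V_up−V_dn)/(S_up−S_dn) = (167.8630−177.4270)/(373.0340−157.6200) = -0.0444. V = [p*·167.8630 + (1−p*)·177.4270]/1.15 = 148.7062. B = V − Δ·S = 160.3697.
(0,0): S=185.0000. Δ = (V_up−V_dn)/(S_up−S_dn) = (148.7062−168.6783)/(262.7000−111.0000) = -0.1317. V = [p*·148.7062 + (1−p*)·168.6783]/1.15 = 135.0282. B = V − Δ·S = 159.3843.
Verification: the root portfolio costs Δ(0,0)·S0 + B(0,0) = 135.0282, matching V0.

(0,0): Delta=-0.1317 Bond=159.3843
(1,0): Delta=-0.5523 Bond=229.9856
(1,1): Delta=-0.0444 Bond=160.3697
(2,0): Delta=-0.7156 Bond=275.3561
(2,1): Delta=-0.5185 Bond=259.1460
(2,2): Delta=0.0539 Bond=147.7439
(3,0): Delta=2.2907 Bond=196.5287
(3,1): Delta=-1.3392 Bond=375.6329
(3,2): Delta=-0.3482 Bond=259.9160
(3,3): Delta=0.1374 Bond=125.7186
V0=135.0282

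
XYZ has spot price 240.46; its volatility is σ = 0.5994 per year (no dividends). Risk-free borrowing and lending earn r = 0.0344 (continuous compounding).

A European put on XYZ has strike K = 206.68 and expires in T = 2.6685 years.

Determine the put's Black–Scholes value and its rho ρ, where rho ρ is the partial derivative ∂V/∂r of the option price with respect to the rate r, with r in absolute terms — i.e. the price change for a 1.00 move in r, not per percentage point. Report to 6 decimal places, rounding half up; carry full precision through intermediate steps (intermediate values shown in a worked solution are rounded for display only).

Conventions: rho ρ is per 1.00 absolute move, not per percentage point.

σ√T = 0.5994·√2.6685 = 0.979153
d₁ = (ln(S/K) + (r+σ²/2)T) / (σ√T) = (ln(240.46/206.68) + (0.0344+0.5994²/2)·2.6685) / 0.979153 = (0.151382 + 0.571166) / 0.979153 = 0.737932
d₂ = d₁ − σ√T = 0.737932 − 0.979153 = -0.241220
e^{−rT} = 0.912291
N(−d₁) = 0.230278,  N(−d₂) = 0.595308
Put price V = K·e^{−rT}·N(−d₂) − S·N(−d₁) = 112.246637 − 55.372598 = 56.874039
ρ = −K·T·e^{−rT}·N(−d₂) = -299.530150

price = 56.874039
ρ = -299.530150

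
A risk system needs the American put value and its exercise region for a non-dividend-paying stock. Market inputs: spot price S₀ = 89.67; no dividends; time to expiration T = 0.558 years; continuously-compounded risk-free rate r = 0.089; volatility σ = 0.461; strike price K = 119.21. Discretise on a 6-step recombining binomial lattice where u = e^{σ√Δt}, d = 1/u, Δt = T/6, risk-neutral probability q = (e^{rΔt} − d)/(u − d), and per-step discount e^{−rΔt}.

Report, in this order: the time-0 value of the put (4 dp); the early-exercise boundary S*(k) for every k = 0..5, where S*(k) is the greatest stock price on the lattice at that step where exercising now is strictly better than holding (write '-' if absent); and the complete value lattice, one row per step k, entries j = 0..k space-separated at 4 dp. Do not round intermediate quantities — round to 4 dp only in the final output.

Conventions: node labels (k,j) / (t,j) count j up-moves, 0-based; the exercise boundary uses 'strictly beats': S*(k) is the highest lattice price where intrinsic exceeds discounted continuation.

price = 30.8215
boundary = - 77.9097 67.6917 77.9097 89.6700 103.2055
tree:
30.8215
41.3003 20.6223
51.5183 29.9277 11.4518
60.3961 41.3003 18.7993 4.1295
68.1096 51.5183 29.5400 8.1303 0.1071
74.8115 60.3961 41.3003 16.0045 0.2135 0.0000
80.6344 68.1096 51.5183 29.5400 0.4258 0.0000 0.0000

Δt=0.09300, u=1.15095, d=0.86885, q=0.49437, disc=e^(-rΔt)=0.99176
k=6 terminal: V=max(K-S,0) → 80.6344 68.1096 51.5183 29.5400 0.4258 0.0000 0.0000
k=5: j=0 S=44.3985 intr=74.8115 cont=73.8289 V=74.8115[EX]; j=1 S=58.8139 intr=60.3961 cont=59.4135 V=60.3961[EX]; j=2 S=77.9097 intr=41.3003 cont=40.3177 V=41.3003[EX]; j=3 S=103.2055 intr=16.0045 cont=15.0218 V=16.0045[EX]; j=4 S=136.7145 intr=0.0000 cont=0.2135 V=0.2135[hold]; j=5 S=181.1032 intr=0.0000 cont=0.0000 V=0.0000[hold]  S*(5)=103.2055
k=4: j=0 S=51.1004 intr=68.1096 cont=67.1270 V=68.1096[EX]; j=1 S=67.6917 intr=51.5183 cont=50.5356 V=51.5183[EX]; j=2 S=89.6700 intr=29.5400 cont=28.5574 V=29.5400[EX]; j=3 S=118.7842 intr=0.4258 cont=8.1303 V=8.1303[hold]; j=4 S=157.3513 intr=0.0000 cont=0.1071 V=0.1071[hold]  S*(4)=89.6700
k=3: j=0 S=58.8139 intr=60.3961 cont=59.4135 V=60.3961[EX]; j=1 S=77.9097 intr=41.3003 cont=40.3177 V=41.3003[EX]; j=2 S=103.2055 intr=16.0045 cont=18.7993 V=18.7993[hold]; j=3 S=136.7145 intr=0.0000 cont=4.1295 V=4.1295[hold]  S*(3)=77.9097
k=2: j=0 S=67.6917 intr=51.5183 cont=50.5356 V=51.5183[EX]; j=1 S=89.6700 intr=29.5400 cont=29.9277 V=29.9277[hold]; j=2 S=118.7842 intr=0.4258 cont=11.4518 V=11.4518[hold]  S*(2)=67.6917
k=1: j=0 S=77.9097 intr=41.3003 cont=40.5078 V=41.3003[EX]; j=1 S=103.2055 intr=16.0045 cont=20.6223 V=20.6223[hold]  S*(1)=77.9097
k=0: j=0 S=89.6700 intr=29.5400 cont=30.8215 V=30.8215[hold]  S*(0)=-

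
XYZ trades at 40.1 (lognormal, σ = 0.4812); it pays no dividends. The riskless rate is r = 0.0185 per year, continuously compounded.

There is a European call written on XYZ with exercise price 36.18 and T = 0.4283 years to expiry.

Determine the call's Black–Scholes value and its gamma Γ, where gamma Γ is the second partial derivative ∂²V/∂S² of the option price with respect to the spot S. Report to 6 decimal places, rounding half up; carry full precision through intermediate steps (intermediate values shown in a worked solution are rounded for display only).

price = 7.145342
Γ = 0.027749

σ√T = 0.4812·√0.4283 = 0.314920
d₁ = (ln(S/K) + (r+σ²/2)T) / (σ√T) = (ln(40.1/36.18) + (0.0185+0.4812²/2)·0.4283) / 0.314920 = (0.102870 + 0.057511) / 0.314920 = 0.509275
d₂ = d₁ − σ√T = 0.509275 − 0.314920 = 0.194355
e^{−rT} = 0.992108
N(d₁) = 0.694720,  N(d₂) = 0.577051
Call price V = S·N(d₁) − K·e^{−rT}·N(d₂) = 27.858278 − 20.712937 = 7.145342
φ(d₁) = (1/√(2π))·e^{−d₁²/2} = 0.350421
Γ = φ(d₁) / (S·σ·√T) = 0.027749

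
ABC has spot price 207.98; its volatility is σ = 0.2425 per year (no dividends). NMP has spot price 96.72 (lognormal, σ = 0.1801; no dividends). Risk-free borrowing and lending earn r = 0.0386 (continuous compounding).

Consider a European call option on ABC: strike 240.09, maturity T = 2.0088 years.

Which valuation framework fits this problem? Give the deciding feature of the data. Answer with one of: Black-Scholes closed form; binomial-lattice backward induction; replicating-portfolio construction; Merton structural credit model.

Key observation: a European-exercise option on ABC struck at 240.09 — a GBM underlying with constant parameters — admits an analytic price: the data contain no early exercise, no discrete tree, no debt structure.

framework: Black-Scholes closed form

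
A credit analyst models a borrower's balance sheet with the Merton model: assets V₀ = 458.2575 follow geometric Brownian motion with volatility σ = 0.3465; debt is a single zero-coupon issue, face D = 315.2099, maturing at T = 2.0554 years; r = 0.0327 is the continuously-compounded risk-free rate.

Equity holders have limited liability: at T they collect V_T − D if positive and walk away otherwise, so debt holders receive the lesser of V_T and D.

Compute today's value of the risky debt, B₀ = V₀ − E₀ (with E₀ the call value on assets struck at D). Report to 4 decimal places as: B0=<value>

Work the structural quantities from V₀ = 458.2575 against face 315.2099:
d₁ = [ln(V₀/D) + (r + σ²/2)T] / (σ√T)
   = [ln(458.2575/315.2099) + (0.0327 + 0.5·0.3465²)·2.0554] / (0.3465·√2.0554)
   = [0.374192 + 0.190600] / 0.496765 = 1.136939
d₂ = d₁ − σ√T = 1.136939 − 0.496765 = 0.640173
N(d₁) = 0.872218,  N(d₂) = 0.738970,  e^(−rT) = 0.934997
E₀ = V₀·N(d₁) − D·e^(−rT)·N(d₂)
   = 458.2575·0.872218 − 315.2099·0.934997·0.738970 = 181.910909
B₀ = V₀ − E₀ = 458.2575 − 181.910909 = 276.346591

B0=276.3466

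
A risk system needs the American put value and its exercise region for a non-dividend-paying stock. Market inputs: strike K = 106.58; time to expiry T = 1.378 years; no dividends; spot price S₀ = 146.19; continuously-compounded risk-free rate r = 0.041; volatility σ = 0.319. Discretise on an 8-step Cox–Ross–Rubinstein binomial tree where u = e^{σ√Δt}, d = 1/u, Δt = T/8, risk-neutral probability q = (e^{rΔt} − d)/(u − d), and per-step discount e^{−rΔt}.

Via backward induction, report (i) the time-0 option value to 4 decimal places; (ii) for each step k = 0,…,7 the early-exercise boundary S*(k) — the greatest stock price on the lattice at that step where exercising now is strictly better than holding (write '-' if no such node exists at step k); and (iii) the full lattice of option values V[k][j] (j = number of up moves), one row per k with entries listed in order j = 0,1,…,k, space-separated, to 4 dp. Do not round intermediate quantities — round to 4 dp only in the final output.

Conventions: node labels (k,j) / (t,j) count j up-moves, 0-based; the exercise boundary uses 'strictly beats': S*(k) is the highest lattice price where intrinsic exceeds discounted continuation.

price = 3.8272
boundary = - - - - - 75.4096 66.0584 75.4096
tree:
3.8272
6.1714 1.4775
9.7240 2.6158 0.3312
14.8939 4.5604 0.6586 0.0000
22.0248 7.7931 1.3099 0.0000 0.0000
31.1704 12.9596 2.6052 0.0000 0.0000 0.0000
40.5216 20.7237 5.1814 0.0000 0.0000 0.0000 0.0000
48.7131 31.1704 10.3052 0.0000 0.0000 0.0000 0.0000 0.0000
55.8889 40.5216 20.4956 0.0000 0.0000 0.0000 0.0000 0.0000 0.0000

params: Δt=0.17225 u=1.14156 d=0.87600 q=0.49364 e^(-rΔt)=0.99296
t_8 payoffs: 55.8889 40.5216 20.4956 0.0000 0.0000 0.0000 0.0000 0.0000 0.0000
t_7: node(7,0) S=57.8669 payoff=48.7131 vs cont=47.9631 → 48.7131 [stop]  node(7,1) S=75.4096 payoff=31.1704 vs cont=30.4204 → 31.1704 [stop]  node(7,2) S=98.2704 payoff=8.3096 vs cont=10.3052 → 10.3052 [wait]  node(7,3) S=128.0617 payoff=0.0000 vs cont=0.0000 → 0.0000 [wait]  node(7,4) S=166.8845 payoff=0.0000 vs cont=0.0000 → 0.0000 [wait]  node(7,5) S=217.4765 payoff=0.0000 vs cont=0.0000 → 0.0000 [wait]  node(7,6) S=283.4059 payoff=0.0000 vs cont=0.0000 → 0.0000 [wait]  node(7,7) S=369.3222 payoff=0.0000 vs cont=0.0000 → 0.0000 [wait]  ⇒ S*(7)=75.4096
t_6: node(6,0) S=66.0584 payoff=40.5216 vs cont=39.7715 → 40.5216 [stop]  node(6,1) S=86.0844 payoff=20.4956 vs cont=20.7237 → 20.7237 [wait]  node(6,2) S=112.1815 payoff=0.0000 vs cont=5.1814 → 5.1814 [wait]  node(6,3) S=146.1900 payoff=0.0000 vs cont=0.0000 → 0.0000 [wait]  node(6,4) S=190.5084 payoff=0.0000 vs cont=0.0000 → 0.0000 [wait]  node(6,5) S=248.2622 payoff=0.0000 vs cont=0.0000 → 0.0000 [wait]  node(6,6) S=323.5245 payoff=0.0000 vs cont=0.0000 → 0.0000 [wait]  ⇒ S*(6)=66.0584
t_5: node(5,0) S=75.4096 payoff=31.1704 vs cont=30.5322 → 31.1704 [stop]  node(5,1) S=98.2704 payoff=8.3096 vs cont=12.9596 → 12.9596 [wait]  node(5,2) S=128.0617 payoff=0.0000 vs cont=2.6052 → 2.6052 [wait]  node(5,3) S=166.8845 payoff=0.0000 vs cont=0.0000 → 0.0000 [wait]  node(5,4) S=217.4765 payoff=0.0000 vs cont=0.0000 → 0.0000 [wait]  node(5,5) S=283.4059 payoff=0.0000 vs cont=0.0000 → 0.0000 [wait]  ⇒ S*(5)=75.4096
t_4: node(4,0) S=86.0844 payoff=20.4956 vs cont=22.0248 → 22.0248 [wait]  node(4,1) S=112.1815 payoff=0.0000 vs cont=7.7931 → 7.7931 [wait]  node(4,2) S=146.1900 payoff=0.0000 vs cont=1.3099 → 1.3099 [wait]  node(4,3) S=190.5084 payoff=0.0000 vs cont=0.0000 → 0.0000 [wait]  node(4,4) S=248.2622 payoff=0.0000 vs cont=0.0000 → 0.0000 [wait]  ⇒ S*(4)=-
t_3: node(3,0) S=98.2704 payoff=8.3096 vs cont=14.8939 → 14.8939 [wait]  node(3,1) S=128.0617 payoff=0.0000 vs cont=4.5604 → 4.5604 [wait]  node(3,2) S=166.8845 payoff=0.0000 vs cont=0.6586 → 0.6586 [wait]  node(3,3) S=217.4765 payoff=0.0000 vs cont=0.0000 → 0.0000 [wait]  ⇒ S*(3)=-
t_2: node(2,0) S=112.1815 payoff=0.0000 vs cont=9.7240 → 9.7240 [wait]  node(2,1) S=146.1900 payoff=0.0000 vs cont=2.6158 → 2.6158 [wait]  node(2,2) S=190.5084 payoff=0.0000 vs cont=0.3312 → 0.3312 [wait]  ⇒ S*(2)=-
t_1: node(1,0) S=128.0617 payoff=0.0000 vs cont=6.1714 → 6.1714 [wait]  node(1,1) S=166.8845 payoff=0.0000 vs cont=1.4775 → 1.4775 [wait]  ⇒ S*(1)=-
t_0: node(0,0) S=146.1900 payoff=0.0000 vs cont=3.8272 → 3.8272 [wait]  ⇒ S*(0)=-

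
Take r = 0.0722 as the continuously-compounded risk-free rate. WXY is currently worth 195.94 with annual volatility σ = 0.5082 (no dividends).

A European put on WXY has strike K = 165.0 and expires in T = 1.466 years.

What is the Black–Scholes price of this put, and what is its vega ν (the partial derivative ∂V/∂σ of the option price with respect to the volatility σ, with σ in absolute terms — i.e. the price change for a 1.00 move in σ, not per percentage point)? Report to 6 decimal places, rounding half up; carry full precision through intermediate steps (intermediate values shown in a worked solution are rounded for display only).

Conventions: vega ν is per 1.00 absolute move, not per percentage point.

σ√T = 0.5082·√1.466 = 0.615321
d₁ = (ln(S/K) + (r+σ²/2)T) / (σ√T) = (ln(195.94/165.0) + (0.0722+0.5082²/2)·1.466) / 0.615321 = (0.171863 + 0.295155) / 0.615321 = 0.758983
d₂ = d₁ − σ√T = 0.758983 − 0.615321 = 0.143662
e^{−rT} = 0.899564
N(−d₁) = 0.223931,  N(−d₂) = 0.442884
Put price V = K·e^{−rT}·N(−d₂) − S·N(−d₁) = 65.736349 − 43.877109 = 21.859240
φ(d₁) = (1/√(2π))·e^{−d₁²/2} = 0.299103
ν = S·φ(d₁)·√T = 70.959631

price = 21.859240
ν = 70.959631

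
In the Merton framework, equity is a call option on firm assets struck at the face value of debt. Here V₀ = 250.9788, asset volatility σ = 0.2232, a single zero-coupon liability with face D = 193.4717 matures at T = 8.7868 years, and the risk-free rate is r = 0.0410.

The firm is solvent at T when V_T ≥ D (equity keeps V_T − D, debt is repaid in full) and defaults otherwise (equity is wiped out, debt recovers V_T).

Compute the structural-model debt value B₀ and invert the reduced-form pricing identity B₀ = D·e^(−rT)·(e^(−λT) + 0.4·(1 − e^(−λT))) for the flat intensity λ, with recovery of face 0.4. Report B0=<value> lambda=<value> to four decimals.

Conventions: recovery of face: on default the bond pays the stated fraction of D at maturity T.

B0=123.9227 lambda=0.0167

Apply the equity-as-call identities (strike 193.4717, horizon 8.7868 years):
d₁ = [ln(V₀/D) + (r + σ²/2)T] / (σ√T)
   = [ln(250.9788/193.4717) + (0.0410 + 0.5·0.2232²)·8.7868] / (0.2232·√8.7868)
   = [0.260237 + 0.579130] / 0.661621 = 1.268652
d₂ = d₁ − σ√T = 1.268652 − 0.661621 = 0.607031
N(d₁) = 0.897717,  N(d₂) = 0.728085,  e^(−rT) = 0.697496
E₀ = V₀·N(d₁) − D·e^(−rT)·N(d₂)
   = 250.9788·0.897717 − 193.4717·0.697496·0.728085 = 127.056139
B₀ = V₀ − E₀ = 250.9788 − 127.056139 = 123.922661
e^(−λT) = (B₀·e^(rT)/D − 0.4)/(1 − 0.4) = (123.9227·1.433700/193.4717 − 0.4)/0.6 = 0.86385886
λ = −ln(0.86385886)/8.7868 = 0.016655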